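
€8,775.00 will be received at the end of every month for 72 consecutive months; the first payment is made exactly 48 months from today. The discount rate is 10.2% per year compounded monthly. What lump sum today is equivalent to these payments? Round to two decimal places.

Ordinary annuity of 72 payments, first payment at period 48.
Periodic rate r = 0.102/12 per month; n is counted in months.
The ordinary-annuity PV formula values the stream one period before the first payment (period 47); discount that back 47 periods:
PV₀ = 8,775 × [1 − (1+r)^−72] / r × (1+r)^−47 = €316,475.59

€316,475.59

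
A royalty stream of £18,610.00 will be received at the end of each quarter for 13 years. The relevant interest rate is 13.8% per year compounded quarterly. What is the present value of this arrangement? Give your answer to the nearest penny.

This is an ordinary annuity: 52 payments of £18,610.00 at the end of each quarter.
Periodic rate r = 0.138/4 per quarter; n is counted in quarters.
PV = PMT × [(1 − (1+r)^−n)/r] = 18,610 × [1 − (1+r)^−52] / r = £446,962.92

£446,962.92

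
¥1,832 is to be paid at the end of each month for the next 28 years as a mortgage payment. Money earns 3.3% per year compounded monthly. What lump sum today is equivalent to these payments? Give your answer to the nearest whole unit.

¥401,420

This is an ordinary annuity: 336 payments of ¥1,832 at the end of each month.
Periodic rate r = 0.033/12 per month; n is counted in months.
PV = PMT × [(1 − (1+r)^−n)/r] = 1,832 × [1 − (1+r)^−336] / r = ¥401,420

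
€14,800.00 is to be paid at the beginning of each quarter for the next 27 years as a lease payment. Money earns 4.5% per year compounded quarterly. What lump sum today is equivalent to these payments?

€932,938.97

This is an annuity due: 108 payments of €14,800.00 at the beginning of each quarter.
Periodic rate r = 0.045/4 per quarter; n is counted in quarters.
PV = PMT × [(1 − (1+r)^−n)/r] × (1+r) = 14,800 × [1 − (1+r)^−108] / r × (1+r) = €932,938.97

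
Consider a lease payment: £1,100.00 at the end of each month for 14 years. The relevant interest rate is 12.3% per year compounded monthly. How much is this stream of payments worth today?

This is an ordinary annuity: 168 payments of £1,100.00 at the end of each month.
Periodic rate r = 0.123/12 per month; n is counted in months.
PV = PMT × [(1 − (1+r)^−n)/r] = 1,100 × [1 − (1+r)^−168] / r = £87,969.77

£87,969.77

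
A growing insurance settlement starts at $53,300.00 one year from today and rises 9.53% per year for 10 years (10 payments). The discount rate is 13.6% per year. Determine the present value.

$400,338.48

Periodic rate r = 0.136 per year.
Growing ordinary annuity: PV = PMT₁ × [1 − ((1+g)/(1+r))^n] / (r − g) = 53,300 × [1 − ((1+0.0953)/(1+r))^10] / (r − 0.0953) = $400,338.48.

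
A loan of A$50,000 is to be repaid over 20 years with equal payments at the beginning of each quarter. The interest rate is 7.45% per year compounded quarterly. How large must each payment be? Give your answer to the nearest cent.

A$1,184.97

Level annuity due; solve PV = PMT × [(1 − (1+r)^−n)/r] × (1+r) for PMT.
Periodic rate r = 0.0745/4 per quarter; n is counted in quarters.
With n = 80: PMT = 50,000 / ([(1 − (1+r)^−n)/r] × (1+r)) = A$1,184.97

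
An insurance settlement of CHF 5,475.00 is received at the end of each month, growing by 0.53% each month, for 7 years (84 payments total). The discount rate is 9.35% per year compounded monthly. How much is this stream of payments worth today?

Periodic rate r = 0.0935/12 per month; n is counted in months.
Growing ordinary annuity: PV = PMT₁ × [1 − ((1+g)/(1+r))^n] / (r − g) = 5,475 × [1 − ((1+0.0053)/(1+r))^84] / (r − 0.0053) = CHF 412,533.15.

CHF 412,533.15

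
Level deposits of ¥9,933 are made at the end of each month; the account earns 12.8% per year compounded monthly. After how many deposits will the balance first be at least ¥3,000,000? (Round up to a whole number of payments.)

136 payments

Periodic rate r = 0.128/12 per month; n is counted in months.
Ordinary annuity FV: 3,000,000 = 9,933 × [((1+r)^n − 1)/r].
(1+r)^n = 1 + 3,000,000 × r / 9,933, so n = ln(1 + 3,000,000·r/9,933) / ln(1+r) = 135.74.
Round up to a whole number of payments: n = 136.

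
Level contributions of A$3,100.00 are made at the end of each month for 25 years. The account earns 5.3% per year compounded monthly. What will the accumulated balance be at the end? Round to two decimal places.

A$1,931,048.73

This is an ordinary annuity: 300 deposits of A$3,100.00 at the end of each month.
Periodic rate r = 0.053/12 per month; n is counted in months.
FV = PMT × [((1+r)^n − 1)/r] = 3,100 × [(1+r)^300 − 1] / r = A$1,931,048.73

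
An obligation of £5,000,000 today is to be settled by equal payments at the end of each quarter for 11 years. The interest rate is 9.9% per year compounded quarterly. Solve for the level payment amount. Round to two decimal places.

Level ordinary annuity; solve PV = PMT × [(1 − (1+r)^−n)/r] for PMT.
Periodic rate r = 0.099/4 per quarter; n is counted in quarters.
With n = 44: PMT = 5,000,000 / ([(1 − (1+r)^−n)/r]) = £187,797.24

£187,797.24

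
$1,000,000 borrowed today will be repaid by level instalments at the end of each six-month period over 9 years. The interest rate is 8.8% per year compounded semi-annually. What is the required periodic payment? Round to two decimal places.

$81,582.88

Level ordinary annuity; solve PV = PMT × [(1 − (1+r)^−n)/r] for PMT.
Periodic rate r = 0.088/2 per half-year; n is counted in half-years.
With n = 18: PMT = 1,000,000 / ([(1 − (1+r)^−n)/r]) = $81,582.88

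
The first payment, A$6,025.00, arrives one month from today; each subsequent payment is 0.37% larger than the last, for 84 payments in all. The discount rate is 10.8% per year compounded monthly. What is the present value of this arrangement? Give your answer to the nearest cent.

Periodic rate r = 0.108/12 per month; n is counted in months.
Growing ordinary annuity: PV = PMT₁ × [1 − ((1+g)/(1+r))^n] / (r − g) = 6,025 × [1 − ((1+0.0037)/(1+r))^84] / (r − 0.0037) = A$406,405.77.

A$406,405.77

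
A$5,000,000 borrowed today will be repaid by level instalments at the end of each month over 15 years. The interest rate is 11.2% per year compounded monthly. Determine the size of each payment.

Level ordinary annuity; solve PV = PMT × [(1 − (1+r)^−n)/r] for PMT.
Periodic rate r = 0.112/12 per month; n is counted in months.
With n = 180: PMT = 5,000,000 / ([(1 − (1+r)^−n)/r]) = A$57,459.36

A$57,459.36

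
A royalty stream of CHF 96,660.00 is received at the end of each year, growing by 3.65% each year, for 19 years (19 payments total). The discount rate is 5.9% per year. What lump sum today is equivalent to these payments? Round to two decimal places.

CHF 1,439,344.61

Periodic rate r = 0.059 per year.
Growing ordinary annuity: PV = PMT₁ × [1 − ((1+g)/(1+r))^n] / (r − g) = 96,660 × [1 − ((1+0.0365)/(1+r))^19] / (r − 0.0365) = CHF 1,439,344.61.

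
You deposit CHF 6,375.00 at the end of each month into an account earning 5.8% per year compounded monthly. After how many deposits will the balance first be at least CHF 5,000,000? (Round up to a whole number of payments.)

325 payments

Periodic rate r = 0.058/12 per month; n is counted in months.
Ordinary annuity FV: 5,000,000 = 6,375 × [((1+r)^n − 1)/r].
(1+r)^n = 1 + 5,000,000 × r / 6,375, so n = ln(1 + 5,000,000·r/6,375) / ln(1+r) = 324.93.
Round up to a whole number of payments: n = 325.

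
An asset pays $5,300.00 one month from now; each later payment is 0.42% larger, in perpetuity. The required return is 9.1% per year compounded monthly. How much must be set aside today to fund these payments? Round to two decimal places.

$1,566,502.46

Periodic rate r = 0.091/12 per month.
Growing perpetuity (Gordon): PV = PMT₁ / (r − g) = 5,300 / (r − 0.0042) = $1,566,502.46.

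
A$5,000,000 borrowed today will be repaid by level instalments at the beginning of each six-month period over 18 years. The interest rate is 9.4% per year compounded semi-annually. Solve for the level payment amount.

A$277,576.13

Level annuity due; solve PV = PMT × [(1 − (1+r)^−n)/r] × (1+r) for PMT.
Periodic rate r = 0.094/2 per half-year; n is counted in half-years.
With n = 36: PMT = 5,000,000 / ([(1 − (1+r)^−n)/r] × (1+r)) = A$277,576.13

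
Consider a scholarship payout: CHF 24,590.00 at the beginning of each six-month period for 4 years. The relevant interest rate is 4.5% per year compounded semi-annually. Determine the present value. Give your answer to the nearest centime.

CHF 182,217.96

This is an annuity due: 8 payments of CHF 24,590.00 at the beginning of each six-month period.
Periodic rate r = 0.045/2 per half-year; n is counted in half-years.
PV = PMT × [(1 − (1+r)^−n)/r] × (1+r) = 24,590 × [1 − (1+r)^−8] / r × (1+r) = CHF 182,217.96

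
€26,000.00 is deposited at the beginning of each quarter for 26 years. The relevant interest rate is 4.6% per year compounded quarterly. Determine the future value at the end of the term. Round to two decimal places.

This is an annuity due: 104 deposits of €26,000.00 at the beginning of each quarter.
Periodic rate r = 0.046/4 per quarter; n is counted in quarters.
FV = PMT × [((1+r)^n − 1)/r] × (1+r) = 26,000 × [(1+r)^104 − 1] / r × (1+r) = €5,224,059.39

€5,224,059.39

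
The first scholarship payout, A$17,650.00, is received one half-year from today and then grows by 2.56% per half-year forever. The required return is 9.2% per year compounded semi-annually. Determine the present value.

A$865,196.08

Periodic rate r = 0.092/2 per half-year.
Growing perpetuity (Gordon): PV = PMT₁ / (r − g) = 17,650 / (r − 0.0256) = A$865,196.08.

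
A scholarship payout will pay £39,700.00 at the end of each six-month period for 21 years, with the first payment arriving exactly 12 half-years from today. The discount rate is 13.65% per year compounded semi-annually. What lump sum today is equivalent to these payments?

Ordinary annuity of 42 payments, first payment at period 12.
Periodic rate r = 0.1365/2 per half-year; n is counted in half-years.
The ordinary-annuity PV formula values the stream one period before the first payment (period 11); discount that back 11 periods:
PV₀ = 39,700 × [1 − (1+r)^−42] / r × (1+r)^−11 = £263,795.07

£263,795.07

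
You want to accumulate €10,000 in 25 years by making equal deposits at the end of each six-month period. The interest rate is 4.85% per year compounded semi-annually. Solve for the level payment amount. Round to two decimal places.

Level ordinary annuity; solve FV = PMT × [((1+r)^n − 1)/r] for PMT.
Periodic rate r = 0.0485/2 per half-year; n is counted in half-years.
With n = 50: PMT = 10,000 / ([((1+r)^n − 1)/r]) = €104.82

€104.82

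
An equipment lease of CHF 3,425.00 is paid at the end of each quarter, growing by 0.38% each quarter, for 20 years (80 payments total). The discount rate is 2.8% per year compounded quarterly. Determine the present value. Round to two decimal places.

Periodic rate r = 0.028/4 per quarter; n is counted in quarters.
Growing ordinary annuity: PV = PMT₁ × [1 − ((1+g)/(1+r))^n] / (r − g) = 3,425 × [1 − ((1+0.0038)/(1+r))^80] / (r − 0.0038) = CHF 240,598.80.

CHF 240,598.80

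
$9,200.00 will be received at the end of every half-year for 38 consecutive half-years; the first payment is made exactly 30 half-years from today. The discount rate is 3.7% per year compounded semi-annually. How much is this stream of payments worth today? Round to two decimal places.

$146,622.40

Ordinary annuity of 38 payments, first payment at period 30.
Periodic rate r = 0.037/2 per half-year; n is counted in half-years.
The ordinary-annuity PV formula values the stream one period before the first payment (period 29); discount that back 29 periods:
PV₀ = 9,200 × [1 − (1+r)^−38] / r × (1+r)^−29 = $146,622.40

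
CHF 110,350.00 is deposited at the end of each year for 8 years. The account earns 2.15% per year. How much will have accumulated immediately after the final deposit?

This is an ordinary annuity: 8 deposits of CHF 110,350.00 at the end of each year.
Periodic rate r = 0.0215 per year.
FV = PMT × [((1+r)^n − 1)/r] = 110,350 × [(1+r)^8 − 1] / r = CHF 952,165.32

CHF 952,165.32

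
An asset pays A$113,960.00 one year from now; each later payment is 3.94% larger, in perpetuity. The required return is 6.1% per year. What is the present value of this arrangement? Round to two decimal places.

A$5,275,925.93

Periodic rate r = 0.061 per year.
Growing perpetuity (Gordon): PV = PMT₁ / (r − g) = 113,960 / (r − 0.0394) = A$5,275,925.93.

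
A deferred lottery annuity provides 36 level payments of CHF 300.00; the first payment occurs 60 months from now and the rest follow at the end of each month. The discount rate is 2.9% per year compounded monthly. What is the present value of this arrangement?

Ordinary annuity of 36 payments, first payment at period 60.
Periodic rate r = 0.029/12 per month; n is counted in months.
The ordinary-annuity PV formula values the stream one period before the first payment (period 59); discount that back 59 periods:
PV₀ = 300 × [1 − (1+r)^−36] / r × (1+r)^−59 = CHF 8,960.22

CHF 8,960.22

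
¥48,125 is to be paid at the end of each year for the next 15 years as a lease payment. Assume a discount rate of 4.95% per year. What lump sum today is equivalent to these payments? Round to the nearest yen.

This is an ordinary annuity: 15 payments of ¥48,125 at the end of each year.
Periodic rate r = 0.0495 per year.
PV = PMT × [(1 − (1+r)^−n)/r] = 48,125 × [1 − (1+r)^−15] / r = ¥501,214

¥501,214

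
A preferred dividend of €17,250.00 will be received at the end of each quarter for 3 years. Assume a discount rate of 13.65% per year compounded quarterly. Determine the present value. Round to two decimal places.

€167,554.20

This is an ordinary annuity: 12 payments of €17,250.00 at the end of each quarter.
Periodic rate r = 0.1365/4 per quarter; n is counted in quarters.
PV = PMT × [(1 − (1+r)^−n)/r] = 17,250 × [1 − (1+r)^−12] / r = €167,554.20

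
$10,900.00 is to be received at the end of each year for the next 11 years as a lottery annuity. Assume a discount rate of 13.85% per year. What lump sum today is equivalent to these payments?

This is an ordinary annuity: 11 payments of $10,900.00 at the end of each year.
Periodic rate r = 0.1385 per year.
PV = PMT × [(1 − (1+r)^−n)/r] = 10,900 × [1 − (1+r)^−11] / r = $59,806.82

$59,806.82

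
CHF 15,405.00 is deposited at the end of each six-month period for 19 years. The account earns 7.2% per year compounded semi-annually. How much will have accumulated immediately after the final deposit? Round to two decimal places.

This is an ordinary annuity: 38 deposits of CHF 15,405.00 at the end of each six-month period.
Periodic rate r = 0.072/2 per half-year; n is counted in half-years.
FV = PMT × [((1+r)^n − 1)/r] = 15,405 × [(1+r)^38 − 1] / r = CHF 1,212,786.09

CHF 1,212,786.09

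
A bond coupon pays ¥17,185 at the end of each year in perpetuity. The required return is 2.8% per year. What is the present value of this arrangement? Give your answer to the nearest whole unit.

Periodic rate r = 0.028 per year.
Level perpetuity: PV = PMT / r = 17,185 / (0.028) = ¥613,750.

¥613,750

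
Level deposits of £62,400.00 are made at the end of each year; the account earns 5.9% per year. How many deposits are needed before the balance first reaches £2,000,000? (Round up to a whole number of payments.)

Periodic rate r = 0.059 per year.
Ordinary annuity FV: 2,000,000 = 62,400 × [((1+r)^n − 1)/r].
(1+r)^n = 1 + 2,000,000 × r / 62,400, so n = ln(1 + 2,000,000·r/62,400) / ln(1+r) = 18.52.
Round up to a whole number of payments: n = 19.

19 payments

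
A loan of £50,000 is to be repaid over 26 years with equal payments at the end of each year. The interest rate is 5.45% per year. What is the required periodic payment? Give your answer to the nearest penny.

Level ordinary annuity; solve PV = PMT × [(1 − (1+r)^−n)/r] for PMT.
Periodic rate r = 0.0545 per year.
With n = 26: PMT = 50,000 / ([(1 − (1+r)^−n)/r]) = £3,641.32

£3,641.32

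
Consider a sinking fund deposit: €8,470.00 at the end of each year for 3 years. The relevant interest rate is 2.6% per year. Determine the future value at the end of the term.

€26,076.39

This is an ordinary annuity: 3 deposits of €8,470.00 at the end of each year.
Periodic rate r = 0.026 per year.
FV = PMT × [((1+r)^n − 1)/r] = 8,470 × [(1+r)^3 − 1] / r = €26,076.39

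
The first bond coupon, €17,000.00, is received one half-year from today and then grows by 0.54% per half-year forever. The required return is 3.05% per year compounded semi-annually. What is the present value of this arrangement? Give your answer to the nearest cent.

€1,725,888.32

Periodic rate r = 0.0305/2 per half-year.
Growing perpetuity (Gordon): PV = PMT₁ / (r − g) = 17,000 / (r − 0.0054) = €1,725,888.32.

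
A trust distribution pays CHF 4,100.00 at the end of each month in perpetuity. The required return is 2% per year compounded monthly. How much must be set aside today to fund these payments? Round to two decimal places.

Periodic rate r = 0.02/12 per month.
Level perpetuity: PV = PMT / r = 4,100 / (0.02/12) = CHF 2,460,000.00.

CHF 2,460,000.00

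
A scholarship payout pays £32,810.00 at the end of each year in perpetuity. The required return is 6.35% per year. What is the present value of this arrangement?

Periodic rate r = 0.0635 per year.
Level perpetuity: PV = PMT / r = 32,810 / (0.0635) = £516,692.91.

£516,692.91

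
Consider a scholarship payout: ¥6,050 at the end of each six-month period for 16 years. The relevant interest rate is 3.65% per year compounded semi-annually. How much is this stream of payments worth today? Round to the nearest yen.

This is an ordinary annuity: 32 payments of ¥6,050 at the end of each six-month period.
Periodic rate r = 0.0365/2 per half-year; n is counted in half-years.
PV = PMT × [(1 − (1+r)^−n)/r] = 6,050 × [1 − (1+r)^−32] / r = ¥145,662

¥145,662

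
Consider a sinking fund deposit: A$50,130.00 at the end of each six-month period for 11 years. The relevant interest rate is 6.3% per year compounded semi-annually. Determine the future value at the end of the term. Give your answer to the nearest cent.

This is an ordinary annuity: 22 deposits of A$50,130.00 at the end of each six-month period.
Periodic rate r = 0.063/2 per half-year; n is counted in half-years.
FV = PMT × [((1+r)^n − 1)/r] = 50,130 × [(1+r)^22 − 1] / r = A$1,557,119.02

A$1,557,119.02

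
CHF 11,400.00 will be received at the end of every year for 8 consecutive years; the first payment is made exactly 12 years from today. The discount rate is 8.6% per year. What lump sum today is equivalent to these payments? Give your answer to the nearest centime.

Ordinary annuity of 8 payments, first payment at period 12.
Periodic rate r = 0.086 per year.
The ordinary-annuity PV formula values the stream one period before the first payment (period 11); discount that back 11 periods:
PV₀ = 11,400 × [1 − (1+r)^−8] / r × (1+r)^−11 = CHF 25,844.23

CHF 25,844.23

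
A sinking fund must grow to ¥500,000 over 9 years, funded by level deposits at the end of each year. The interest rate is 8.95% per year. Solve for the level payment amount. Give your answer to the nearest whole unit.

Level ordinary annuity; solve FV = PMT × [((1+r)^n − 1)/r] for PMT.
Periodic rate r = 0.0895 per year.
With n = 9: PMT = 500,000 / ([((1+r)^n − 1)/r]) = ¥38,480

¥38,480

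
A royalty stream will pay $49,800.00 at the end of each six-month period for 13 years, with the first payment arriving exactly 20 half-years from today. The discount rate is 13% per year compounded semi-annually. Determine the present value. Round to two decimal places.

$186,526.81

Ordinary annuity of 26 payments, first payment at period 20.
Periodic rate r = 0.13/2 per half-year; n is counted in half-years.
The ordinary-annuity PV formula values the stream one period before the first payment (period 19); discount that back 19 periods:
PV₀ = 49,800 × [1 − (1+r)^−26] / r × (1+r)^−19 = $186,526.81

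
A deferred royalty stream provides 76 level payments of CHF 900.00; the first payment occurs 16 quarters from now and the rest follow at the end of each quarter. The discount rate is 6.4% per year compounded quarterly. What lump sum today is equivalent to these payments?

CHF 31,064.27

Ordinary annuity of 76 payments, first payment at period 16.
Periodic rate r = 0.064/4 per quarter; n is counted in quarters.
The ordinary-annuity PV formula values the stream one period before the first payment (period 15); discount that back 15 periods:
PV₀ = 900 × [1 − (1+r)^−76] / r × (1+r)^−15 = CHF 31,064.27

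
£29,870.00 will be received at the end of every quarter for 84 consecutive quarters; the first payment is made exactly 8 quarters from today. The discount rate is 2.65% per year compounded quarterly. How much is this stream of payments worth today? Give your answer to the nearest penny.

Ordinary annuity of 84 payments, first payment at period 8.
Periodic rate r = 0.0265/4 per quarter; n is counted in quarters.
The ordinary-annuity PV formula values the stream one period before the first payment (period 7); discount that back 7 periods:
PV₀ = 29,870 × [1 − (1+r)^−84] / r × (1+r)^−7 = £1,832,799.39

£1,832,799.39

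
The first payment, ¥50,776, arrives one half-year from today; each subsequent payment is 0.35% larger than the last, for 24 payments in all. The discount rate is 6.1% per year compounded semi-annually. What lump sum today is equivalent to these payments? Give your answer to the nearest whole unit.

Periodic rate r = 0.061/2 per half-year; n is counted in half-years.
Growing ordinary annuity: PV = PMT₁ × [1 − ((1+g)/(1+r))^n] / (r − g) = 50,776 × [1 − ((1+0.0035)/(1+r))^24] / (r − 0.0035) = ¥886,195.

¥886,195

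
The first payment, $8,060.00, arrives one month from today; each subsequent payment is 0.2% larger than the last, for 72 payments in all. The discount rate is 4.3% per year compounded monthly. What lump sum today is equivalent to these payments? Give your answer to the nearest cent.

$547,022.10

Periodic rate r = 0.043/12 per month; n is counted in months.
Growing ordinary annuity: PV = PMT₁ × [1 − ((1+g)/(1+r))^n] / (r − g) = 8,060 × [1 − ((1+0.002)/(1+r))^72] / (r − 0.002) = $547,022.10.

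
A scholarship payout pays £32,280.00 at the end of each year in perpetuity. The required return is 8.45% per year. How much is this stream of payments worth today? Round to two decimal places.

£382,011.83

Periodic rate r = 0.0845 per year.
Level perpetuity: PV = PMT / r = 32,280 / (0.0845) = £382,011.83.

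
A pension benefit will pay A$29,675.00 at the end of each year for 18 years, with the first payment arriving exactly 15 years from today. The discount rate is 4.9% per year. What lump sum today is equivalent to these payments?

Ordinary annuity of 18 payments, first payment at period 15.
Periodic rate r = 0.049 per year.
The ordinary-annuity PV formula values the stream one period before the first payment (period 14); discount that back 14 periods:
PV₀ = 29,675 × [1 − (1+r)^−18] / r × (1+r)^−14 = A$178,950.45

A$178,950.45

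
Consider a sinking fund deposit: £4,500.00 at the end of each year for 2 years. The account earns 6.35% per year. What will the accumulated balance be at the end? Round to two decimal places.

This is an ordinary annuity: 2 deposits of £4,500.00 at the end of each year.
Periodic rate r = 0.0635 per year.
FV = PMT × [((1+r)^n − 1)/r] = 4,500 × [(1+r)^2 − 1] / r = £9,285.75

£9,285.75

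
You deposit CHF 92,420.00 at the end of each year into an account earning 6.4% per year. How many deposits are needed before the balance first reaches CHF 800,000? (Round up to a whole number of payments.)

Periodic rate r = 0.064 per year.
Ordinary annuity FV: 800,000 = 92,420 × [((1+r)^n − 1)/r].
(1+r)^n = 1 + 800,000 × r / 92,420, so n = ln(1 + 800,000·r/92,420) / ln(1+r) = 7.11.
Round up to a whole number of payments: n = 8.

8 payments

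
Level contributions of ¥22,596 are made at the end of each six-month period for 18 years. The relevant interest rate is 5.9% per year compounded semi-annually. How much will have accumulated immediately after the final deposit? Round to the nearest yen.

¥1,415,549

This is an ordinary annuity: 36 deposits of ¥22,596 at the end of each six-month period.
Periodic rate r = 0.059/2 per half-year; n is counted in half-years.
FV = PMT × [((1+r)^n − 1)/r] = 22,596 × [(1+r)^36 − 1] / r = ¥1,415,549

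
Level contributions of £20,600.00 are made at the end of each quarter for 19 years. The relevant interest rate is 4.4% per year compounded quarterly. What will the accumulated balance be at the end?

This is an ordinary annuity: 76 deposits of £20,600.00 at the end of each quarter.
Periodic rate r = 0.044/4 per quarter; n is counted in quarters.
FV = PMT × [((1+r)^n − 1)/r] = 20,600 × [(1+r)^76 − 1] / r = £2,428,202.59

£2,428,202.59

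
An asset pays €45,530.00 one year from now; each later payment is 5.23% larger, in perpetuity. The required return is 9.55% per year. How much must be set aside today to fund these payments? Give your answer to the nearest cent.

Periodic rate r = 0.0955 per year.
Growing perpetuity (Gordon): PV = PMT₁ / (r − g) = 45,530 / (r − 0.0523) = €1,053,935.19.

€1,053,935.19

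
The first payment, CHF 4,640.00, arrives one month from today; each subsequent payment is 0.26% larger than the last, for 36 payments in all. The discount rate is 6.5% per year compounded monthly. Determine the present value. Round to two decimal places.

CHF 158,247.61

Periodic rate r = 0.065/12 per month; n is counted in months.
Growing ordinary annuity: PV = PMT₁ × [1 − ((1+g)/(1+r))^n] / (r − g) = 4,640 × [1 − ((1+0.0026)/(1+r))^36] / (r − 0.0026) = CHF 158,247.61.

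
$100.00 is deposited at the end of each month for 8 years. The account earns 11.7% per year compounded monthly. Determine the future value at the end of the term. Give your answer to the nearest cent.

This is an ordinary annuity: 96 deposits of $100.00 at the end of each month.
Periodic rate r = 0.117/12 per month; n is counted in months.
FV = PMT × [((1+r)^n − 1)/r] = 100 × [(1+r)^96 − 1] / r = $15,776.70

$15,776.70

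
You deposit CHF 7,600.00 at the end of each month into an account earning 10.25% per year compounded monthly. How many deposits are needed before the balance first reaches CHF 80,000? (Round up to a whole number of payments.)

11 payments

Periodic rate r = 0.1025/12 per month; n is counted in months.
Ordinary annuity FV: 80,000 = 7,600 × [((1+r)^n − 1)/r].
(1+r)^n = 1 + 80,000 × r / 7,600, so n = ln(1 + 80,000·r/7,600) / ln(1+r) = 10.12.
Round up to a whole number of payments: n = 11.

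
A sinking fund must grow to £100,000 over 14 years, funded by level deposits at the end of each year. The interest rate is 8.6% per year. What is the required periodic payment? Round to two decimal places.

Level ordinary annuity; solve FV = PMT × [((1+r)^n − 1)/r] for PMT.
Periodic rate r = 0.086 per year.
With n = 14: PMT = 100,000 / ([((1+r)^n − 1)/r]) = £3,955.70

£3,955.70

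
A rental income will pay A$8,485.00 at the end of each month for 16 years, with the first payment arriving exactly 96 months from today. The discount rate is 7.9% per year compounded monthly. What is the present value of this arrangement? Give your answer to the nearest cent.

Ordinary annuity of 192 payments, first payment at period 96.
Periodic rate r = 0.079/12 per month; n is counted in months.
The ordinary-annuity PV formula values the stream one period before the first payment (period 95); discount that back 95 periods:
PV₀ = 8,485 × [1 − (1+r)^−192] / r × (1+r)^−95 = A$494,970.68

A$494,970.68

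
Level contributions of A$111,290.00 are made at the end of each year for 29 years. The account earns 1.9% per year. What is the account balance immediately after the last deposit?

A$4,252,694.95

This is an ordinary annuity: 29 deposits of A$111,290.00 at the end of each year.
Periodic rate r = 0.019 per year.
FV = PMT × [((1+r)^n − 1)/r] = 111,290 × [(1+r)^29 − 1] / r = A$4,252,694.95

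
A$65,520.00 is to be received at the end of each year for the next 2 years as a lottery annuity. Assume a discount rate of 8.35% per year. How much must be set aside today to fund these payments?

A$116,281.22

This is an ordinary annuity: 2 payments of A$65,520.00 at the end of each year.
Periodic rate r = 0.0835 per year.
PV = PMT × [(1 − (1+r)^−n)/r] = 65,520 × [1 − (1+r)^−2] / r = A$116,281.22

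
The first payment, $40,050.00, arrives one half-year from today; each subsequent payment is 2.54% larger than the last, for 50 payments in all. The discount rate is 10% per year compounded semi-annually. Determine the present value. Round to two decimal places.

Periodic rate r = 0.1/2 per half-year; n is counted in half-years.
Growing ordinary annuity: PV = PMT₁ × [1 − ((1+g)/(1+r))^n] / (r − g) = 40,050 × [1 − ((1+0.0254)/(1+r))^50] / (r − 0.0254) = $1,130,462.82.

$1,130,462.82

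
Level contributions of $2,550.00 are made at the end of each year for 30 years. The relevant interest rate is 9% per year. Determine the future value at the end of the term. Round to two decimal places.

This is an ordinary annuity: 30 deposits of $2,550.00 at the end of each year.
Periodic rate r = 0.09 per year.
FV = PMT × [((1+r)^n − 1)/r] = 2,550 × [(1+r)^30 − 1] / r = $347,584.22

$347,584.22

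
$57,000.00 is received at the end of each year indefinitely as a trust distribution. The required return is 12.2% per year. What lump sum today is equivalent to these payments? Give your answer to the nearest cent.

Periodic rate r = 0.122 per year.
Level perpetuity: PV = PMT / r = 57,000 / (0.122) = $467,213.11.

$467,213.11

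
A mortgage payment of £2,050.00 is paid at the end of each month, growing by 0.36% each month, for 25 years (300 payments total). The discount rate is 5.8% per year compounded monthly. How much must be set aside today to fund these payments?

£512,264.64

Periodic rate r = 0.058/12 per month; n is counted in months.
Growing ordinary annuity: PV = PMT₁ × [1 − ((1+g)/(1+r))^n] / (r − g) = 2,050 × [1 − ((1+0.0036)/(1+r))^300] / (r − 0.0036) = £512,264.64.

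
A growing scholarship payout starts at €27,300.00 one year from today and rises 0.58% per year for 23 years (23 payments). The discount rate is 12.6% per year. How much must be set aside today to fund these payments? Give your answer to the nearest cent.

€210,192.02

Periodic rate r = 0.126 per year.
Growing ordinary annuity: PV = PMT₁ × [1 − ((1+g)/(1+r))^n] / (r − g) = 27,300 × [1 − ((1+0.0058)/(1+r))^23] / (r − 0.0058) = €210,192.02.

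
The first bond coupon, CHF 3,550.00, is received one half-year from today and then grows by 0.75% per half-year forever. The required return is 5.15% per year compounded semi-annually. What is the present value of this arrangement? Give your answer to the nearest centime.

Periodic rate r = 0.0515/2 per half-year.
Growing perpetuity (Gordon): PV = PMT₁ / (r − g) = 3,550 / (r − 0.0075) = CHF 194,520.55.

CHF 194,520.55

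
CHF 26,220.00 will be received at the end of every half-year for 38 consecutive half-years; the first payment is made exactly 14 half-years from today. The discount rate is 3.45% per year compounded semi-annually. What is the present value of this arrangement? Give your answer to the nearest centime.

CHF 581,603.96

Ordinary annuity of 38 payments, first payment at period 14.
Periodic rate r = 0.0345/2 per half-year; n is counted in half-years.
The ordinary-annuity PV formula values the stream one period before the first payment (period 13); discount that back 13 periods:
PV₀ = 26,220 × [1 − (1+r)^−38] / r × (1+r)^−13 = CHF 581,603.96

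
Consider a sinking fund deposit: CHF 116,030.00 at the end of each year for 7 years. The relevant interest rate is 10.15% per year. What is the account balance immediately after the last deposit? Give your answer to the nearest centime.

This is an ordinary annuity: 7 deposits of CHF 116,030.00 at the end of each year.
Periodic rate r = 0.1015 per year.
FV = PMT × [((1+r)^n − 1)/r] = 116,030 × [(1+r)^7 − 1] / r = CHF 1,105,879.94

CHF 1,105,879.94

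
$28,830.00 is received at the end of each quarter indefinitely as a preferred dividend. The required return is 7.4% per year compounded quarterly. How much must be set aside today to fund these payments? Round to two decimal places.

Periodic rate r = 0.074/4 per quarter.
Level perpetuity: PV = PMT / r = 28,830 / (0.074/4) = $1,558,378.38.

$1,558,378.38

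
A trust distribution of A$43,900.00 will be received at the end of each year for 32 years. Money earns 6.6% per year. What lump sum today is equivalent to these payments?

This is an ordinary annuity: 32 payments of A$43,900.00 at the end of each year.
Periodic rate r = 0.066 per year.
PV = PMT × [(1 − (1+r)^−n)/r] = 43,900 × [1 − (1+r)^−32] / r = A$579,113.57

A$579,113.57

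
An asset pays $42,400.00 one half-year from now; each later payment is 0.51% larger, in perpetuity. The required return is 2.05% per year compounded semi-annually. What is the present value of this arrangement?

Periodic rate r = 0.0205/2 per half-year.
Growing perpetuity (Gordon): PV = PMT₁ / (r − g) = 42,400 / (r − 0.0051) = $8,233,009.71.

$8,233,009.71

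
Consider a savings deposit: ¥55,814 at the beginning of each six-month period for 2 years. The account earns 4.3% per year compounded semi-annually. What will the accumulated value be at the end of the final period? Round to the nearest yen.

¥235,517

This is an annuity due: 4 deposits of ¥55,814 at the beginning of each six-month period.
Periodic rate r = 0.043/2 per half-year; n is counted in half-years.
FV = PMT × [((1+r)^n − 1)/r] × (1+r) = 55,814 × [(1+r)^4 − 1] / r × (1+r) = ¥235,517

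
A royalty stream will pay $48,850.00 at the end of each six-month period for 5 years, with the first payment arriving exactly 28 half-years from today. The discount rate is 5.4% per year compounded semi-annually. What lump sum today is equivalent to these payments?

Ordinary annuity of 10 payments, first payment at period 28.
Periodic rate r = 0.054/2 per half-year; n is counted in half-years.
The ordinary-annuity PV formula values the stream one period before the first payment (period 27); discount that back 27 periods:
PV₀ = 48,850 × [1 − (1+r)^−10] / r × (1+r)^−27 = $206,108.53

$206,108.53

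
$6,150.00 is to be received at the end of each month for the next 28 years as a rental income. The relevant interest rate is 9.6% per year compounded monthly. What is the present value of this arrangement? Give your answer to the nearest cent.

$715,899.84

This is an ordinary annuity: 336 payments of $6,150.00 at the end of each month.
Periodic rate r = 0.096/12 per month; n is counted in months.
PV = PMT × [(1 − (1+r)^−n)/r] = 6,150 × [1 − (1+r)^−336] / r = $715,899.84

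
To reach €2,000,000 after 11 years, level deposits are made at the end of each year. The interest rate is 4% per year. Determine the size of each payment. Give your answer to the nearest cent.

Level ordinary annuity; solve FV = PMT × [((1+r)^n − 1)/r] for PMT.
Periodic rate r = 0.04 per year.
With n = 11: PMT = 2,000,000 / ([((1+r)^n − 1)/r]) = €148,298.08

€148,298.08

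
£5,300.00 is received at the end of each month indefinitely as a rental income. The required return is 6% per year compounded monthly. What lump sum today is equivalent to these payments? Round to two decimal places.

Periodic rate r = 0.06/12 per month.
Level perpetuity: PV = PMT / r = 5,300 / (0.06/12) = £1,060,000.00.

£1,060,000.00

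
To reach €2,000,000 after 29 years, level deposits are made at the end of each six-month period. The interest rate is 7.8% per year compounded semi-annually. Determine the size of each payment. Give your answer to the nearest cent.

€9,514.31

Level ordinary annuity; solve FV = PMT × [((1+r)^n − 1)/r] for PMT.
Periodic rate r = 0.078/2 per half-year; n is counted in half-years.
With n = 58: PMT = 2,000,000 / ([((1+r)^n − 1)/r]) = €9,514.31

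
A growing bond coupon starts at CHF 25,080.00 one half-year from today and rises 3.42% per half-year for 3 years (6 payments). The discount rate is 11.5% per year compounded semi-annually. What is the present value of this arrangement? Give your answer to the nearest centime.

CHF 134,686.21

Periodic rate r = 0.115/2 per half-year; n is counted in half-years.
Growing ordinary annuity: PV = PMT₁ × [1 − ((1+g)/(1+r))^n] / (r − g) = 25,080 × [1 − ((1+0.0342)/(1+r))^6] / (r − 0.0342) = CHF 134,686.21.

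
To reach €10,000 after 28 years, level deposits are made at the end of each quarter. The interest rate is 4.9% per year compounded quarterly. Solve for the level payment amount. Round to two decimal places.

€42.09

Level ordinary annuity; solve FV = PMT × [((1+r)^n − 1)/r] for PMT.
Periodic rate r = 0.049/4 per quarter; n is counted in quarters.
With n = 112: PMT = 10,000 / ([((1+r)^n − 1)/r]) = €42.09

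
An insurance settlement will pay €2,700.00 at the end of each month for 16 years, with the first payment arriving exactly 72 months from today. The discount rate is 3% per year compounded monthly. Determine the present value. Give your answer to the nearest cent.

Ordinary annuity of 192 payments, first payment at period 72.
Periodic rate r = 0.03/12 per month; n is counted in months.
The ordinary-annuity PV formula values the stream one period before the first payment (period 71); discount that back 71 periods:
PV₀ = 2,700 × [1 − (1+r)^−192] / r × (1+r)^−71 = €344,494.19

€344,494.19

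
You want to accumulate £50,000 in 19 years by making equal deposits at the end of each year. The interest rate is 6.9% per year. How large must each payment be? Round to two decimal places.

Level ordinary annuity; solve FV = PMT × [((1+r)^n − 1)/r] for PMT.
Periodic rate r = 0.069 per year.
With n = 19: PMT = 50,000 / ([((1+r)^n − 1)/r]) = £1,351.43

£1,351.43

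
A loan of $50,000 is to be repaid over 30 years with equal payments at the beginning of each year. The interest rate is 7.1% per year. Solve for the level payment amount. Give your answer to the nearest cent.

Level annuity due; solve PV = PMT × [(1 − (1+r)^−n)/r] × (1+r) for PMT.
Periodic rate r = 0.071 per year.
With n = 30: PMT = 50,000 / ([(1 − (1+r)^−n)/r] × (1+r)) = $3,800.07

$3,800.07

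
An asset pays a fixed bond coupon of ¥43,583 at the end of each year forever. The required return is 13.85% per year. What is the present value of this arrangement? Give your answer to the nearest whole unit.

¥314,679

Periodic rate r = 0.1385 per year.
Level perpetuity: PV = PMT / r = 43,583 / (0.1385) = ¥314,679.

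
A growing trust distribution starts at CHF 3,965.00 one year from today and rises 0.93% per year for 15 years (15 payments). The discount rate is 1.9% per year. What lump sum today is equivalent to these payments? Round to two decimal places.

CHF 54,632.82

Periodic rate r = 0.019 per year.
Growing ordinary annuity: PV = PMT₁ × [1 − ((1+g)/(1+r))^n] / (r − g) = 3,965 × [1 − ((1+0.0093)/(1+r))^15] / (r − 0.0093) = CHF 54,632.82.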